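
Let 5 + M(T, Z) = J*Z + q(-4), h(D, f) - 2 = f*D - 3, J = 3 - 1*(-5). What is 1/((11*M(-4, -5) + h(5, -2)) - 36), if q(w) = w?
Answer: -1/586 ≈ -0.0017065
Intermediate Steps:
J = 8 (J = 3 + 5 = 8)
h(D, f) = -1 + D*f (h(D, f) = 2 + (f*D - 3) = 2 + (D*f - 3) = 2 + (-3 + D*f) = -1 + D*f)
M(T, Z) = -9 + 8*Z (M(T, Z) = -5 + (8*Z - 4) = -5 + (-4 + 8*Z) = -9 + 8*Z)
1/((11*M(-4, -5) + h(5, -2)) - 36) = 1/((11*(-9 + 8*(-5)) + (-1 + 5*(-2))) - 36) = 1/((11*(-9 - 40) + (-1 - 10)) - 36) = 1/((11*(-49) - 11) - 36) = 1/((-539 - 11) - 36) = 1/(-550 - 36) = 1/(-586) = -1/586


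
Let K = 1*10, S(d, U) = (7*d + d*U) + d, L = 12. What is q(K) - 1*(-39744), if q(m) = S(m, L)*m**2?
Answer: 59744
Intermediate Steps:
S(d, U) = 8*d + U*d (S(d, U) = (7*d + U*d) + d = 8*d + U*d)
K = 10
q(m) = 20*m**3 (q(m) = (m*(8 + 12))*m**2 = (m*20)*m**2 = (20*m)*m**2 = 20*m**3)
q(K) - 1*(-39744) = 20*10**3 - 1*(-39744) = 20*1000 + 39744 = 20000 + 39744 = 59744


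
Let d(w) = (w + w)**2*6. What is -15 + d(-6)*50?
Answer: 43185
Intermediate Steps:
d(w) = 24*w**2 (d(w) = (2*w)**2*6 = (4*w**2)*6 = 24*w**2)
-15 + d(-6)*50 = -15 + (24*(-6)**2)*50 = -15 + (24*36)*50 = -15 + 864*50 = -15 + 43200 = 43185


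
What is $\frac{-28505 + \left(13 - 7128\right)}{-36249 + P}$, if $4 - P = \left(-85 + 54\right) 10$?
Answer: $\frac{7124}{7187} \approx 0.99123$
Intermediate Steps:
$P = 314$ ($P = 4 - \left(-85 + 54\right) 10 = 4 - \left(-31\right) 10 = 4 - -310 = 4 + 310 = 314$)
$\frac{-28505 + \left(13 - 7128\right)}{-36249 + P} = \frac{-28505 + \left(13 - 7128\right)}{-36249 + 314} = \frac{-28505 + \left(13 - 7128\right)}{-35935} = \left(-28505 - 7115\right) \left(- \frac{1}{35935}\right) = \left(-35620\right) \left(- \frac{1}{35935}\right) = \frac{7124}{7187}$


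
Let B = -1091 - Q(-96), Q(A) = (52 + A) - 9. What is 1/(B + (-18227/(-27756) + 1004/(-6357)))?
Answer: -58814964/61020598627 ≈ -0.00096385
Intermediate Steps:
Q(A) = 43 + A
B = -1038 (B = -1091 - (43 - 96) = -1091 - 1*(-53) = -1091 + 53 = -1038)
1/(B + (-18227/(-27756) + 1004/(-6357))) = 1/(-1038 + (-18227/(-27756) + 1004/(-6357))) = 1/(-1038 + (-18227*(-1/27756) + 1004*(-1/6357))) = 1/(-1038 + (18227/27756 - 1004/6357)) = 1/(-1038 + 29334005/58814964) = 1/(-61020598627/58814964) = -58814964/61020598627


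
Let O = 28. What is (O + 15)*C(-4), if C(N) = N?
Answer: -172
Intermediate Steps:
(O + 15)*C(-4) = (28 + 15)*(-4) = 43*(-4) = -172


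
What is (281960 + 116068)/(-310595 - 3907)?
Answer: -66338/52417 ≈ -1.2656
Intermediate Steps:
(281960 + 116068)/(-310595 - 3907) = 398028/(-314502) = 398028*(-1/314502) = -66338/52417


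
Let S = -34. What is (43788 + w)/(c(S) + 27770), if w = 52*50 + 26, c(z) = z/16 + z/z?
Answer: 371312/222151 ≈ 1.6714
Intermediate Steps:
c(z) = 1 + z/16 (c(z) = z*(1/16) + 1 = z/16 + 1 = 1 + z/16)
w = 2626 (w = 2600 + 26 = 2626)
(43788 + w)/(c(S) + 27770) = (43788 + 2626)/((1 + (1/16)*(-34)) + 27770) = 46414/((1 - 17/8) + 27770) = 46414/(-9/8 + 27770) = 46414/(222151/8) = 46414*(8/222151) = 371312/222151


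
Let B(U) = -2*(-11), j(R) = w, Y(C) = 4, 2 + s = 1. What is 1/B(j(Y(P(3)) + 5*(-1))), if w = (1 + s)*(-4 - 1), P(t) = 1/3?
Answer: 1/22 ≈ 0.045455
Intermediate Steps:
P(t) = 1/3
s = -1 (s = -2 + 1 = -1)
w = 0 (w = (1 - 1)*(-4 - 1) = 0*(-5) = 0)
j(R) = 0
B(U) = 22
1/B(j(Y(P(3)) + 5*(-1))) = 1/22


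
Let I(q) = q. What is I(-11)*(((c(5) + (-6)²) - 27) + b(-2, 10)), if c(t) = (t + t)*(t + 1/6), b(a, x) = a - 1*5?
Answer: -1771/3 ≈ -590.33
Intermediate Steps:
b(a, x) = -5 + a (b(a, x) = a - 5 = -5 + a)
c(t) = 2*t*(⅙ + t) (c(t) = (2*t)*(t + ⅙) = (2*t)*(⅙ + t) = 2*t*(⅙ + t))
I(-11)*(((c(5) + (-6)²) - 27) + b(-2, 10)) = -11*((((⅓)*5*(1 + 6*5) + (-6)²) - 27) + (-5 - 2)) = -11*((((⅓)*5*(1 + 30) + 36) - 27) - 7) = -11*((((⅓)*5*31 + 36) - 27) - 7) = -11*(((155/3 + 36) - 27) - 7) = -11*((263/3 - 27) - 7) = -11*(182/3 - 7) = -11*161/3 = -1771/3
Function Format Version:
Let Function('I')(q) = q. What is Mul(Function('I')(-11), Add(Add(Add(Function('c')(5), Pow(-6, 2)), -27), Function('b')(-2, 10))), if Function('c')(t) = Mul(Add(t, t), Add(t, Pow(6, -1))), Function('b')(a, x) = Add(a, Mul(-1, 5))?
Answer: Rational(-1771, 3) ≈ -590.33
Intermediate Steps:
Function('b')(a, x) = Add(-5, a) (Function('b')(a, x) = Add(a, -5) = Add(-5, a))
Function('c')(t) = Mul(2, t, Add(Rational(1, 6), t)) (Function('c')(t) = Mul(Mul(2, t), Add(t, Rational(1, 6))) = Mul(Mul(2, t), Add(Rational(1, 6), t)) = Mul(2, t, Add(Rational(1, 6), t)))
Mul(Function('I')(-11), Add(Add(Add(Function('c')(5), Pow(-6, 2)), -27), Function('b')(-2, 10))) = Mul(-11, Add(Add(Add(Mul(Rational(1, 3), 5, Add(1, Mul(6, 5))), Pow(-6, 2)), -27), Add(-5, -2))) = Mul(-11, Add(Add(Add(Mul(Rational(1, 3), 5, Add(1, 30)), 36), -27), -7)) = Mul(-11, Add(Add(Add(Mul(Rational(1, 3), 5, 31), 36), -27), -7)) = Mul(-11, Add(Add(Add(Rational(155, 3), 36), -27), -7)) = Mul(-11, Add(Add(Rational(263, 3), -27), -7)) = Mul(-11, Add(Rational(182, 3), -7)) = Mul(-11, Rational(161, 3)) = Rational(-1771, 3)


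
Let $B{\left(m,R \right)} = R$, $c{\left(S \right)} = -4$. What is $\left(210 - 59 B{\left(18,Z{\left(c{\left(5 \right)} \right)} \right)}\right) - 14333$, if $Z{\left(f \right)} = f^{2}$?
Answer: $-15067$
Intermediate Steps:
$\left(210 - 59 B{\left(18,Z{\left(c{\left(5 \right)} \right)} \right)}\right) - 14333 = \left(210 - 59 \left(-4\right)^{2}\right) - 14333 = \left(210 - 944\right) - 14333 = -734 - 14333 = -15067$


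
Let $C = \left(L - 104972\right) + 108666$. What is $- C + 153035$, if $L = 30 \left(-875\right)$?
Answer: $175591$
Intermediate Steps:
$L = -26250$
$C = -22556$ ($C = \left(-26250 - 104972\right) + 108666 = -131222 + 108666 = -22556$)
$- C + 153035 = \left(-1\right) \left(-22556\right) + 153035 = 22556 + 153035 = 175591$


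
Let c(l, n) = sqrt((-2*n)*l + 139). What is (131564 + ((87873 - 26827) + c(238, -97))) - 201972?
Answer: -9362 + sqrt(46311) ≈ -9146.8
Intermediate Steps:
c(l, n) = sqrt(139 - 2*l*n) (c(l, n) = sqrt(-2*l*n + 139) = sqrt(139 - 2*l*n))
(131564 + ((87873 - 26827) + c(238, -97))) - 201972 = (131564 + ((87873 - 26827) + sqrt(139 - 2*238*(-97)))) - 201972 = (131564 + (61046 + sqrt(139 + 46172))) - 201972 = (131564 + (61046 + sqrt(46311))) - 201972 = (192610 + sqrt(46311)) - 201972 = -9362 + sqrt(46311)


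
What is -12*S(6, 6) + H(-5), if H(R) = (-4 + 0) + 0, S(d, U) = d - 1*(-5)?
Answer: -136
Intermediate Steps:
S(d, U) = 5 + d (S(d, U) = d + 5 = 5 + d)
H(R) = -4 (H(R) = -4 + 0 = -4)
-12*S(6, 6) + H(-5) = -12*(5 + 6) - 4 = -12*11 - 4 = -132 - 4 = -136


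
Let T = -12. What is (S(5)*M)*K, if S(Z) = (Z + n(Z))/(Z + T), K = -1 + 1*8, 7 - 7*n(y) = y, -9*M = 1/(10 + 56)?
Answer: 37/4158 ≈ 0.0088985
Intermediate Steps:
M = -1/594 (M = -1/(9*(10 + 56)) = -1/9/66 = -1/9*1/66 = -1/594 ≈ -0.0016835)
n(y) = 1 - y/7
K = 7 (K = -1 + 8 = 7)
S(Z) = (1 + 6*Z/7)/(-12 + Z) (S(Z) = (Z + (1 - Z/7))/(Z - 12) = (1 + 6*Z/7)/(-12 + Z))
(S(5)*M)*K = (((7 + 6*5)/(7*(-12 + 5)))*(-1/594))*7 = (((1/7)*(7 + 30)/(-7))*(-1/594))*7 = (((1/7)*(-1/7)*37)*(-1/594))*7 = -37/49*(-1/594)*7 = (37/29106)*7 = 37/4158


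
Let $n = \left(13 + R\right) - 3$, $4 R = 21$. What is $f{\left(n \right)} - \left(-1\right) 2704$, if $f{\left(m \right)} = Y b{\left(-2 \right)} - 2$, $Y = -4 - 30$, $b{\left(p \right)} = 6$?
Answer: $2498$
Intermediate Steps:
$R = \frac{21}{4}$ ($R = \frac{1}{4} \cdot 21 = \frac{21}{4} \approx 5.25$)
$Y = -34$ ($Y = -4 - 30 = -34$)
$n = \frac{61}{4}$ ($n = \left(13 + \frac{21}{4}\right) - 3 = \frac{73}{4} - 3 = \frac{61}{4} \approx 15.25$)
$f{\left(m \right)} = -206$ ($f{\left(m \right)} = \left(-34\right) 6 - 2 = -204 - 2 = -206$)
$f{\left(n \right)} - \left(-1\right) 2704 = -206 - \left(-1\right) 2704 = -206 - -2704 = -206 + 2704 = 2498$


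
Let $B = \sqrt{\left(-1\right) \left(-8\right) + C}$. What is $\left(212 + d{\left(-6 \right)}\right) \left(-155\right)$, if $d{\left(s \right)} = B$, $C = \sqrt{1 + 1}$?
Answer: $-32860 - 155 \sqrt{8 + \sqrt{2}} \approx -33336.0$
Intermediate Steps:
$C = \sqrt{2} \approx 1.4142$
$B = \sqrt{8 + \sqrt{2}}$ ($B = \sqrt{\left(-1\right) \left(-8\right) + \sqrt{2}} = \sqrt{8 + \sqrt{2}} \approx 3.0683$)
$d{\left(s \right)} = \sqrt{8 + \sqrt{2}}$
$\left(212 + d{\left(-6 \right)}\right) \left(-155\right) = \left(212 + \sqrt{8 + \sqrt{2}}\right) \left(-155\right) = -32860 - 155 \sqrt{8 + \sqrt{2}}$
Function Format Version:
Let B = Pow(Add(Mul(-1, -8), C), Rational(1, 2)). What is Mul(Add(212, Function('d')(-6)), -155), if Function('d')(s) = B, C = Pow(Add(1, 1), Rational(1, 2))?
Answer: Add(-32860, Mul(-155, Pow(Add(8, Pow(2, Rational(1, 2))), Rational(1, 2)))) ≈ -33336.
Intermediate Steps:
C = Pow(2, Rational(1, 2)) ≈ 1.4142
B = Pow(Add(8, Pow(2, Rational(1, 2))), Rational(1, 2)) (B = Pow(Add(Mul(-1, -8), Pow(2, Rational(1, 2))), Rational(1, 2)) = Pow(Add(8, Pow(2, Rational(1, 2))), Rational(1, 2)) ≈ 3.0683)
Function('d')(s) = Pow(Add(8, Pow(2, Rational(1, 2))), Rational(1, 2))
Mul(Add(212, Function('d')(-6)), -155) = Mul(Add(212, Pow(Add(8, Pow(2, Rational(1, 2))), Rational(1, 2))), -155) = Add(-32860, Mul(-155, Pow(Add(8, Pow(2, Rational(1, 2))), Rational(1, 2))))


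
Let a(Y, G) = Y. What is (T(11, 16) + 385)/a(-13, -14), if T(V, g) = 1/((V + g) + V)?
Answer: -14631/494 ≈ -29.617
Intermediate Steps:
T(V, g) = 1/(g + 2*V)
(T(11, 16) + 385)/a(-13, -14) = (1/(16 + 2*11) + 385)/(-13) = (1/(16 + 22) + 385)*(-1/13) = (1/38 + 385)*(-1/13) = (14631/38)*(-1/13) = -14631/494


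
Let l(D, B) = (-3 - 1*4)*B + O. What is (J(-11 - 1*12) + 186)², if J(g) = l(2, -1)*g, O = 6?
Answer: 12769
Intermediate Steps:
l(D, B) = 6 - 7*B (l(D, B) = (-3 - 1*4)*B + 6 = (-3 - 4)*B + 6 = -7*B + 6 = 6 - 7*B)
J(g) = 13*g (J(g) = (6 - 7*(-1))*g = (6 + 7)*g = 13*g)
(J(-11 - 1*12) + 186)² = (13*(-11 - 1*12) + 186)² = (13*(-11 - 12) + 186)² = (13*(-23) + 186)² = (-299 + 186)² = (-113)² = 12769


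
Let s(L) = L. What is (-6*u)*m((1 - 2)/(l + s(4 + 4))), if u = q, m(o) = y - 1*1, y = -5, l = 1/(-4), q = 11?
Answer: 396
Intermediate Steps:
l = -¼ ≈ -0.25000
m(o) = -6 (m(o) = -5 - 1*1 = -5 - 1 = -6)
u = 11
(-6*u)*m((1 - 2)/(l + s(4 + 4))) = -6*11*(-6) = -66*(-6) = 396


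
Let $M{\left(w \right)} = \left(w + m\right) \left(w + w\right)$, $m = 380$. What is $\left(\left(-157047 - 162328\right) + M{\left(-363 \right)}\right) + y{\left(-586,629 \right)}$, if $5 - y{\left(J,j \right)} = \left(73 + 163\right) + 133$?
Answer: $-332081$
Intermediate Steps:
$M{\left(w \right)} = 2 w \left(380 + w\right)$ ($M{\left(w \right)} = \left(w + 380\right) \left(w + w\right) = \left(380 + w\right) 2 w = 2 w \left(380 + w\right)$)
$y{\left(J,j \right)} = -364$ ($y{\left(J,j \right)} = 5 - \left(\left(73 + 163\right) + 133\right) = 5 - \left(236 + 133\right) = 5 - 369 = -364$)
$\left(\left(-157047 - 162328\right) + M{\left(-363 \right)}\right) + y{\left(-586,629 \right)} = \left(\left(-157047 - 162328\right) + 2 \left(-363\right) \left(380 - 363\right)\right) - 364 = \left(-319375 + 2 \left(-363\right) 17\right) - 364 = \left(-319375 - 12342\right) - 364 = -331717 - 364 = -332081$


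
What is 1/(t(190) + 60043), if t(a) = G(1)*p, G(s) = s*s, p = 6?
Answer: 1/60049 ≈ 1.6653e-5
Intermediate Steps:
G(s) = s²
t(a) = 6 (t(a) = 1²*6 = 1*6 = 6)
1/(t(190) + 60043) = 1/(6 + 60043) = 1/60049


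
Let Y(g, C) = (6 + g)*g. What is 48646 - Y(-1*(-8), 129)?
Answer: 48534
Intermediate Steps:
Y(g, C) = g*(6 + g)
48646 - Y(-1*(-8), 129) = 48646 - (-1*(-8))*(6 - 1*(-8)) = 48646 - 8*(6 + 8) = 48646 - 8*14 = 48646 - 1*112 = 48646 - 112 = 48534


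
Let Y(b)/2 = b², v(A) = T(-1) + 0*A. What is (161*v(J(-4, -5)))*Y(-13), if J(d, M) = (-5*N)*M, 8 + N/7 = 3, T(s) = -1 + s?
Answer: -108836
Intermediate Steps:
N = -35 (N = -56 + 7*3 = -56 + 21 = -35)
J(d, M) = 175*M (J(d, M) = (-5*(-35))*M = 175*M)
v(A) = -2 (v(A) = (-1 - 1) + 0*A = -2 + 0 = -2)
Y(b) = 2*b²
(161*v(J(-4, -5)))*Y(-13) = (161*(-2))*(2*(-13)²) = -644*169 = -322*338 = -108836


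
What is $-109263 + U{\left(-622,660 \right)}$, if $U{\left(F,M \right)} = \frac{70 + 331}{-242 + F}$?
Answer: $- \frac{94403633}{864} \approx -1.0926 \cdot 10^{5}$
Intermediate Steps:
$U{\left(F,M \right)} = \frac{401}{-242 + F}$
$-109263 + U{\left(-622,660 \right)} = -109263 + \frac{401}{-242 - 622} = -109263 + \frac{401}{-864} = -109263 + 401 \left(- \frac{1}{864}\right) = -109263 - \frac{401}{864} = - \frac{94403633}{864}$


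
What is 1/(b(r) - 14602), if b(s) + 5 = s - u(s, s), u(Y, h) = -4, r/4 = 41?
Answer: -1/14439 ≈ -6.9257e-5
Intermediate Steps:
r = 164 (r = 4*41 = 164)
b(s) = -1 + s (b(s) = -5 + (s - 1*(-4)) = -5 + (s + 4) = -5 + (4 + s) = -1 + s)
1/(b(r) - 14602) = 1/((-1 + 164) - 14602) = 1/(163 - 14602) = 1/(-14439) = -1/14439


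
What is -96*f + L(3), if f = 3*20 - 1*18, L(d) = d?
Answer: -4029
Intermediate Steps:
f = 42 (f = 60 - 18 = 42)
-96*f + L(3) = -96*42 + 3 = -4032 + 3 = -4029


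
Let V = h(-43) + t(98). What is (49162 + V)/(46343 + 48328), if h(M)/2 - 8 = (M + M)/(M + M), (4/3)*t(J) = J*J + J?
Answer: 112913/189342 ≈ 0.59634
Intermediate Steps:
t(J) = 3*J/4 + 3*J²/4 (t(J) = 3*(J*J + J)/4 = 3*(J² + J)/4 = 3*(J + J²)/4 = 3*J/4 + 3*J²/4)
h(M) = 18 (h(M) = 16 + 2*((M + M)/(M + M)) = 16 + 2*((2*M)/((2*M))) = 16 + 2*((2*M)*(1/(2*M))) = 16 + 2*1 = 16 + 2 = 18)
V = 14589/2 (V = 18 + (¾)*98*(1 + 98) = 18 + (¾)*98*99 = 18 + 14553/2 = 14589/2 ≈ 7294.5)
(49162 + V)/(46343 + 48328) = (49162 + 14589/2)/(46343 + 48328) = (112913/2)/94671 = (112913/2)*(1/94671) = 112913/189342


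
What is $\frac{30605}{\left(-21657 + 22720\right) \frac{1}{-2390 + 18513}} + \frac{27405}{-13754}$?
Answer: $\frac{6786805352395}{14620502} \approx 4.642 \cdot 10^{5}$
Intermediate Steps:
$\frac{30605}{\left(-21657 + 22720\right) \frac{1}{-2390 + 18513}} + \frac{27405}{-13754} = \frac{30605}{1063 \cdot \frac{1}{16123}} + 27405 \left(- \frac{1}{13754}\right) = \frac{30605}{1063 \cdot \frac{1}{16123}} - \frac{27405}{13754} = \frac{30605}{\frac{1063}{16123}} - \frac{27405}{13754} = 30605 \cdot \frac{16123}{1063} - \frac{27405}{13754} = \frac{493444415}{1063} - \frac{27405}{13754} = \frac{6786805352395}{14620502}$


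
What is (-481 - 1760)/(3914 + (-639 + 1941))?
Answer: -2241/5216 ≈ -0.42964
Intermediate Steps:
(-481 - 1760)/(3914 + (-639 + 1941)) = -2241/(3914 + 1302) = -2241/5216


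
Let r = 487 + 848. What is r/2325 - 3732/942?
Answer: -82437/24335 ≈ -3.3876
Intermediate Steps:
r = 1335
r/2325 - 3732/942 = 1335/2325 - 3732/942 = 1335*(1/2325) - 3732*1/942 = 89/155 - 622/157 = -82437/24335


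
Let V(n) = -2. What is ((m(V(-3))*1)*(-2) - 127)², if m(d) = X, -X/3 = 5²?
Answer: 529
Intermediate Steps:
X = -75 (X = -3*5² = -3*25 = -75)
m(d) = -75
((m(V(-3))*1)*(-2) - 127)² = (-75*1*(-2) - 127)² = (-75*(-2) - 127)² = (150 - 127)² = 23² = 529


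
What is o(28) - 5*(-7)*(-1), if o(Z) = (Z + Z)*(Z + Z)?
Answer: 3101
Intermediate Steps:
o(Z) = 4*Z² (o(Z) = (2*Z)*(2*Z) = 4*Z²)
o(28) - 5*(-7)*(-1) = 4*28² - 5*(-7)*(-1) = 4*784 + 35*(-1) = 3136 - 35 = 3101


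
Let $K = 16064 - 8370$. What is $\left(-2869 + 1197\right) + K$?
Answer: $6022$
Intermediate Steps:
$K = 7694$ ($K = 16064 - 8370 = 7694$)
$\left(-2869 + 1197\right) + K = \left(-2869 + 1197\right) + 7694 = -1672 + 7694 = 6022$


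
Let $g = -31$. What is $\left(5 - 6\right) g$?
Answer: $31$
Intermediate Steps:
$\left(5 - 6\right) g = \left(5 - 6\right) \left(-31\right) = \left(-1\right) \left(-31\right) = 31$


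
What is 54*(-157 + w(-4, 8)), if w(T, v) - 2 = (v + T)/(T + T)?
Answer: -8397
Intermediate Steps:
w(T, v) = 2 + (T + v)/(2*T) (w(T, v) = 2 + (v + T)/(T + T) = 2 + (T + v)/((2*T)) = 2 + (T + v)*(1/(2*T)) = 2 + (T + v)/(2*T))
54*(-157 + w(-4, 8)) = 54*(-157 + (1/2)*(8 + 5*(-4))/(-4)) = 54*(-157 + (1/2)*(-1/4)*(8 - 20)) = 54*(-157 + (1/2)*(-1/4)*(-12)) = 54*(-157 + 3/2) = 54*(-311/2) = -8397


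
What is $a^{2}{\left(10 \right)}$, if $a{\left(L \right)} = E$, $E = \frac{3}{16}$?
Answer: $\frac{9}{256} \approx 0.035156$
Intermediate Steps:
$E = \frac{3}{16}$ ($E = 3 \cdot \frac{1}{16} = \frac{3}{16} \approx 0.1875$)
$a{\left(L \right)} = \frac{3}{16}$
$a^{2}{\left(10 \right)} = \left(\frac{3}{16}\right)^{2} = \frac{9}{256}$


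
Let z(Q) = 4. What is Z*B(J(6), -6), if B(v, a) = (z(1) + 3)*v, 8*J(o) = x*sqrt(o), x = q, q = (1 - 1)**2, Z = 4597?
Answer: 0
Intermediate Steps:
q = 0 (q = 0**2 = 0)
x = 0
J(o) = 0 (J(o) = (0*sqrt(o))/8 = (1/8)*0 = 0)
B(v, a) = 7*v (B(v, a) = (4 + 3)*v = 7*v)
Z*B(J(6), -6) = 4597*(7*0) = 4597*0 = 0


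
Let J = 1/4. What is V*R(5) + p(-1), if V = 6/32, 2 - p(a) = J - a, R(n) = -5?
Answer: -3/16 ≈ -0.18750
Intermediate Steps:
J = ¼ ≈ 0.25000
p(a) = 7/4 + a (p(a) = 2 - (¼ - a) = 2 + (-¼ + a) = 7/4 + a)
V = 3/16 (V = 6*(1/32) = 3/16 ≈ 0.18750)
V*R(5) + p(-1) = (3/16)*(-5) + (7/4 - 1) = -15/16 + ¾ = -3/16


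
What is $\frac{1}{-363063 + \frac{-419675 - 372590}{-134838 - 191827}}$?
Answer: $- \frac{65333}{23719836526} \approx -2.7544 \cdot 10^{-6}$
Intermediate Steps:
$\frac{1}{-363063 + \frac{-419675 - 372590}{-134838 - 191827}} = \frac{1}{-363063 - \frac{792265}{-326665}} = \frac{1}{-363063 - - \frac{158453}{65333}} = \frac{1}{-363063 + \frac{158453}{65333}} = \frac{1}{- \frac{23719836526}{65333}} = - \frac{65333}{23719836526}$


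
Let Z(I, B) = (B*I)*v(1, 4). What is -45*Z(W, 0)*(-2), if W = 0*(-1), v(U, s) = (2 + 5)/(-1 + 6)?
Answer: 0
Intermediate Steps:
v(U, s) = 7/5
W = 0
Z(I, B) = 7*B*I/5 (Z(I, B) = (B*I)*(7/5) = 7*B*I/5)
-45*Z(W, 0)*(-2) = -63*0*0*(-2) = -45*0*(-2) = 0*(-2) = 0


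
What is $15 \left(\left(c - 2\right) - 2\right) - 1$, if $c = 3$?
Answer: $-16$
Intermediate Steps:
$15 \left(\left(c - 2\right) - 2\right) - 1 = 15 \left(\left(3 - 2\right) - 2\right) - 1 = 15 \left(1 - 2\right) - 1 = 15 \left(-1\right) - 1 = -15 - 1 = -16$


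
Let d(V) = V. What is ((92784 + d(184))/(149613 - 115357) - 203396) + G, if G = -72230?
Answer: -1180218911/4282 ≈ -2.7562e+5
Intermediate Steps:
((92784 + d(184))/(149613 - 115357) - 203396) + G = ((92784 + 184)/(149613 - 115357) - 203396) - 72230 = (92968/34256 - 203396) - 72230 = (92968*(1/34256) - 203396) - 72230 = (11621/4282 - 203396) - 72230 = -870930051/4282 - 72230 = -1180218911/4282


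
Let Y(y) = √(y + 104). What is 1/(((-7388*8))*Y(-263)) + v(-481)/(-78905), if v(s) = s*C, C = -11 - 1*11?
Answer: -10582/78905 + I*√159/9397536 ≈ -0.13411 + 1.3418e-6*I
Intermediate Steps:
C = -22 (C = -11 - 11 = -22)
Y(y) = √(104 + y)
v(s) = -22*s (v(s) = s*(-22) = -22*s)
1/(((-7388*8))*Y(-263)) + v(-481)/(-78905) = 1/(((-7388*8))*(√(104 - 263))) - 22*(-481)/(-78905) = 1/((-59104)*(√(-159))) + 10582*(-1/78905) = -(-I*√159/159)/59104 - 10582/78905 = -(-1)*I*√159/9397536 - 10582/78905 = I*√159/9397536 - 10582/78905 = -10582/78905 + I*√159/9397536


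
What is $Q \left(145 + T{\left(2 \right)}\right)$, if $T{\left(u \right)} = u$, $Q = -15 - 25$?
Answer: $-5880$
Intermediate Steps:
$Q = -40$ ($Q = -15 - 25 = -40$)
$Q \left(145 + T{\left(2 \right)}\right) = - 40 \left(145 + 2\right) = \left(-40\right) 147 = -5880$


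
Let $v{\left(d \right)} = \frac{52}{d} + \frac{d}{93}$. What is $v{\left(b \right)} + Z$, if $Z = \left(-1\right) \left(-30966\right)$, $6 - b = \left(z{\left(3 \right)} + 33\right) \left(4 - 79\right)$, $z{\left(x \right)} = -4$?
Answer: $\frac{2095229425}{67611} \approx 30989.0$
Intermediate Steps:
$b = 2181$ ($b = 6 - \left(-4 + 33\right) \left(4 - 79\right) = 6 - 29 \left(-75\right) = 6 - -2175 = 6 + 2175 = 2181$)
$v{\left(d \right)} = \frac{52}{d} + \frac{d}{93}$ ($v{\left(d \right)} = \frac{52}{d} + d \frac{1}{93} = \frac{52}{d} + \frac{d}{93}$)
$Z = 30966$
$v{\left(b \right)} + Z = \left(\frac{52}{2181} + \frac{1}{93} \cdot 2181\right) + 30966 = \left(52 \cdot \frac{1}{2181} + \frac{727}{31}\right) + 30966 = \left(\frac{52}{2181} + \frac{727}{31}\right) + 30966 = \frac{1587199}{67611} + 30966 = \frac{2095229425}{67611}$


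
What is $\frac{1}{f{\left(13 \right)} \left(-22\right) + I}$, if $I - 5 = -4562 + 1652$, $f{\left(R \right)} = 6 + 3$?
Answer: $- \frac{1}{3103} \approx -0.00032227$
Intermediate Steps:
$f{\left(R \right)} = 9$
$I = -2905$ ($I = 5 + \left(-4562 + 1652\right) = 5 - 2910 = -2905$)
$\frac{1}{f{\left(13 \right)} \left(-22\right) + I} = \frac{1}{9 \left(-22\right) - 2905} = \frac{1}{-198 - 2905} = \frac{1}{-3103} = - \frac{1}{3103}$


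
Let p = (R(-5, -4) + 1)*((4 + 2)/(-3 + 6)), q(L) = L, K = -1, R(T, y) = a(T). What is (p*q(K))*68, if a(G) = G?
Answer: 544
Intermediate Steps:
R(T, y) = T
p = -8 (p = (-5 + 1)*((4 + 2)/(-3 + 6)) = -24/3 = -4*2 = -8)
(p*q(K))*68 = -8*(-1)*68 = 8*68 = 544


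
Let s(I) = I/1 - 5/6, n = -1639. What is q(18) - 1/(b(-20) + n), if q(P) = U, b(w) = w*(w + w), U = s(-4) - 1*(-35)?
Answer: 151865/5034 ≈ 30.168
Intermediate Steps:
s(I) = -⅚ + I (s(I) = I*1 - 5*⅙ = I - ⅚ = -⅚ + I)
U = 181/6 (U = (-⅚ - 4) - 1*(-35) = -29/6 + 35 = 181/6 ≈ 30.167)
b(w) = 2*w² (b(w) = w*(2*w) = 2*w²)
q(P) = 181/6
q(18) - 1/(b(-20) + n) = 181/6 - 1/(2*(-20)² - 1639) = 181/6 - 1/(2*400 - 1639) = 181/6 - 1/(800 - 1639) = 181/6 - 1/(-839) = 181/6 - 1*(-1/839) = 181/6 + 1/839 = 151865/5034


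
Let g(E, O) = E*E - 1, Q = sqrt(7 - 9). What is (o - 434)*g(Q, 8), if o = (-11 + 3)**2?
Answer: 1110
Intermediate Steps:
Q = I*sqrt(2) (Q = sqrt(-2) = I*sqrt(2) ≈ 1.4142*I)
o = 64 (o = (-8)**2 = 64)
g(E, O) = -1 + E**2 (g(E, O) = E**2 - 1 = -1 + E**2)
(o - 434)*g(Q, 8) = (64 - 434)*(-1 + (I*sqrt(2))**2) = -370*(-1 - 2) = -370*(-3) = 1110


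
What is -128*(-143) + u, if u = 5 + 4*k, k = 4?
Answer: 18325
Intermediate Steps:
u = 21 (u = 5 + 4*4 = 5 + 16 = 21)
-128*(-143) + u = -128*(-143) + 21 = 18304 + 21 = 18325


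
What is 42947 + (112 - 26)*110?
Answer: 52407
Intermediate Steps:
42947 + (112 - 26)*110 = 42947 + 86*110 = 42947 + 9460 = 52407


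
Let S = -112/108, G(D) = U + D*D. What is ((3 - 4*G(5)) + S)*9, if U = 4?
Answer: -3079/3 ≈ -1026.3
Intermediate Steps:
G(D) = 4 + D² (G(D) = 4 + D*D = 4 + D²)
S = -28/27 (S = -112*1/108 = -28/27 ≈ -1.0370)
((3 - 4*G(5)) + S)*9 = ((3 - 4*(4 + 5²)) - 28/27)*9 = ((3 - 4*(4 + 25)) - 28/27)*9 = ((3 - 4*29) - 28/27)*9 = ((3 - 116) - 28/27)*9 = (-113 - 28/27)*9 = -3079/27*9 = -3079/3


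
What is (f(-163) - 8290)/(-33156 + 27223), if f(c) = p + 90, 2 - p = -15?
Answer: 8183/5933 ≈ 1.3792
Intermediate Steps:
p = 17 (p = 2 - 1*(-15) = 2 + 15 = 17)
f(c) = 107 (f(c) = 17 + 90 = 107)
(f(-163) - 8290)/(-33156 + 27223) = (107 - 8290)/(-33156 + 27223) = -8183/(-5933) = -8183*(-1/5933) = 8183/5933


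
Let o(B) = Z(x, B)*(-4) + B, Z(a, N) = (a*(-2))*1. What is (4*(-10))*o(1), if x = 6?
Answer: -1960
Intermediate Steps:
Z(a, N) = -2*a (Z(a, N) = -2*a*1 = -2*a)
o(B) = 48 + B (o(B) = -2*6*(-4) + B = -12*(-4) + B = 48 + B)
(4*(-10))*o(1) = (4*(-10))*(48 + 1) = -40*49 = -1960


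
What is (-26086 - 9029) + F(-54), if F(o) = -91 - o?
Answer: -35152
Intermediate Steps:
(-26086 - 9029) + F(-54) = (-26086 - 9029) + (-91 - 1*(-54)) = -35115 + (-91 + 54) = -35115 - 37 = -35152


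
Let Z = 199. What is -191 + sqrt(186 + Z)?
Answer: -191 + sqrt(385) ≈ -171.38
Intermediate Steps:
-191 + sqrt(186 + Z) = -191 + sqrt(186 + 199) = -191 + sqrt(385)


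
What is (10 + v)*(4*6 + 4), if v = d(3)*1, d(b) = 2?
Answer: 336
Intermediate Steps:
v = 2 (v = 2*1 = 2)
(10 + v)*(4*6 + 4) = (10 + 2)*(4*6 + 4) = 12*(24 + 4) = 12*28 = 336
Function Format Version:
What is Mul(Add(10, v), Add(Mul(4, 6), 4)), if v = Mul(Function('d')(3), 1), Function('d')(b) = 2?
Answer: 336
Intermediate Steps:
v = 2 (v = Mul(2, 1) = 2)
Mul(Add(10, v), Add(Mul(4, 6), 4)) = Mul(Add(10, 2), Add(Mul(4, 6), 4)) = Mul(12, Add(24, 4)) = Mul(12, 28) = 336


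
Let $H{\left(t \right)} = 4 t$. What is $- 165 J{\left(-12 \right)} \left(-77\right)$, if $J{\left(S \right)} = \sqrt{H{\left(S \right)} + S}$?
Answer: $25410 i \sqrt{15} \approx 98413.0 i$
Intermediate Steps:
$J{\left(S \right)} = \sqrt{5} \sqrt{S}$ ($J{\left(S \right)} = \sqrt{4 S + S} = \sqrt{5 S} = \sqrt{5} \sqrt{S}$)
$- 165 J{\left(-12 \right)} \left(-77\right) = - 165 \sqrt{5} \sqrt{-12} \left(-77\right) = - 165 \sqrt{5} \cdot 2 i \sqrt{3} \left(-77\right) = - 165 \cdot 2 i \sqrt{15} \left(-77\right) = - 330 i \sqrt{15} \left(-77\right) = 25410 i \sqrt{15}$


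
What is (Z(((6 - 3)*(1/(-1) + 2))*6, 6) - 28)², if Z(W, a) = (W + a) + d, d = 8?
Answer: 16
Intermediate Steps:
Z(W, a) = 8 + W + a (Z(W, a) = (W + a) + 8 = 8 + W + a)
(Z(((6 - 3)*(1/(-1) + 2))*6, 6) - 28)² = ((8 + ((6 - 3)*(1/(-1) + 2))*6 + 6) - 28)² = ((8 + (3*(-1 + 2))*6 + 6) - 28)² = ((8 + (3*1)*6 + 6) - 28)² = ((8 + 3*6 + 6) - 28)² = ((8 + 18 + 6) - 28)² = (32 - 28)² = 4² = 16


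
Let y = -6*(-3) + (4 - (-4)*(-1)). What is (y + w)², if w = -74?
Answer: 3136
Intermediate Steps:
y = 18 (y = 18 + (4 - 1*4) = 18 + (4 - 4) = 18 + 0 = 18)
(y + w)² = (18 - 74)² = (-56)² = 3136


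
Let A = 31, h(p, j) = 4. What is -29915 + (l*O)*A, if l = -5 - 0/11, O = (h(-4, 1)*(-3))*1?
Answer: -28055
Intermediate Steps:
O = -12 (O = (4*(-3))*1 = -12*1 = -12)
l = -5 (l = -5 - 0/11 = -5 - 1*0 = -5 + 0 = -5)
-29915 + (l*O)*A = -29915 - 5*(-12)*31 = -29915 + 60*31 = -29915 + 1860 = -28055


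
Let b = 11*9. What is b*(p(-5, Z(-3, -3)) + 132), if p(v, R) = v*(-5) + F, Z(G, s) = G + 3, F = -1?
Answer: 15444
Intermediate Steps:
Z(G, s) = 3 + G
p(v, R) = -1 - 5*v (p(v, R) = v*(-5) - 1 = -5*v - 1 = -1 - 5*v)
b = 99
b*(p(-5, Z(-3, -3)) + 132) = 99*((-1 - 5*(-5)) + 132) = 99*((-1 + 25) + 132) = 99*(24 + 132) = 99*156 = 15444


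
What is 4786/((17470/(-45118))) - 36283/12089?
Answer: -1305534516291/105597415 ≈ -12363.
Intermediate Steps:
4786/((17470/(-45118))) - 36283/12089 = 4786/((17470*(-1/45118))) - 36283*1/12089 = 4786/(-8735/22559) - 36283/12089 = 4786*(-22559/8735) - 36283/12089 = -107967374/8735 - 36283/12089 = -1305534516291/105597415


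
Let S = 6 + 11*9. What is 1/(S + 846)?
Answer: 1/951 ≈ 0.0010515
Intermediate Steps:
S = 105 (S = 6 + 99 = 105)
1/(S + 846) = 1/(105 + 846) = 1/951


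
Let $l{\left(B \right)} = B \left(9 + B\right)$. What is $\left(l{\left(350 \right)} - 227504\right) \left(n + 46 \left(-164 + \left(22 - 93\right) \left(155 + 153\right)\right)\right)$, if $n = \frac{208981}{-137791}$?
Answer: $\frac{14223659452683382}{137791} \approx 1.0323 \cdot 10^{11}$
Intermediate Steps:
$n = - \frac{208981}{137791}$ ($n = 208981 \left(- \frac{1}{137791}\right) = - \frac{208981}{137791} \approx -1.5167$)
$\left(l{\left(350 \right)} - 227504\right) \left(n + 46 \left(-164 + \left(22 - 93\right) \left(155 + 153\right)\right)\right) = \left(350 \left(9 + 350\right) - 227504\right) \left(- \frac{208981}{137791} + 46 \left(-164 + \left(22 - 93\right) \left(155 + 153\right)\right)\right) = \left(350 \cdot 359 - 227504\right) \left(- \frac{208981}{137791} + 46 \left(-164 - 21868\right)\right) = \left(125650 - 227504\right) \left(- \frac{208981}{137791} + 46 \left(-164 - 21868\right)\right) = - 101854 \left(- \frac{208981}{137791} + 46 \left(-22032\right)\right) = - 101854 \left(- \frac{208981}{137791} - 1013472\right) = \left(-101854\right) \left(- \frac{139647529333}{137791}\right) = \frac{14223659452683382}{137791}$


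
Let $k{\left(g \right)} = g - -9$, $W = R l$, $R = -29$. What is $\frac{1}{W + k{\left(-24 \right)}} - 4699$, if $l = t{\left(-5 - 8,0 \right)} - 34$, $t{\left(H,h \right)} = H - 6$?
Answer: $- \frac{7151877}{1522} \approx -4699.0$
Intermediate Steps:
$t{\left(H,h \right)} = -6 + H$ ($t{\left(H,h \right)} = H - 6 = -6 + H$)
$l = -53$ ($l = \left(-6 - 13\right) - 34 = -19 - 34 = -53$)
$W = 1537$ ($W = \left(-29\right) \left(-53\right) = 1537$)
$k{\left(g \right)} = 9 + g$ ($k{\left(g \right)} = g + 9 = 9 + g$)
$\frac{1}{W + k{\left(-24 \right)}} - 4699 = \frac{1}{1537 + \left(9 - 24\right)} - 4699 = \frac{1}{1537 - 15} - 4699 = \frac{1}{1522} - 4699 = - \frac{7151877}{1522}$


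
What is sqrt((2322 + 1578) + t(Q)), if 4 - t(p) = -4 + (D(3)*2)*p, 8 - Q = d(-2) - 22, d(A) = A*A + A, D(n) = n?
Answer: 2*sqrt(935) ≈ 61.156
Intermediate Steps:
d(A) = A + A**2 (d(A) = A**2 + A = A + A**2)
Q = 28 (Q = 8 - (-2*(1 - 2) - 22) = 8 - (-2*(-1) - 22) = 8 - (2 - 22) = 8 - 1*(-20) = 8 + 20 = 28)
t(p) = 8 - 6*p (t(p) = 4 - (-4 + (3*2)*p) = 4 - (-4 + 6*p) = 4 + (4 - 6*p) = 8 - 6*p)
sqrt((2322 + 1578) + t(Q)) = sqrt((2322 + 1578) + (8 - 6*28)) = sqrt(3900 + (8 - 168)) = sqrt(3900 - 160) = sqrt(3740) = 2*sqrt(935)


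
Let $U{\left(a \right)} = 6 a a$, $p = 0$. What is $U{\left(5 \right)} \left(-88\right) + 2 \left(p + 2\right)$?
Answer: $-13196$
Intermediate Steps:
$U{\left(a \right)} = 6 a^{2}$
$U{\left(5 \right)} \left(-88\right) + 2 \left(p + 2\right) = 6 \cdot 5^{2} \left(-88\right) + 2 \left(0 + 2\right) = 6 \cdot 25 \left(-88\right) + 2 \cdot 2 = 150 \left(-88\right) + 4 = -13200 + 4 = -13196$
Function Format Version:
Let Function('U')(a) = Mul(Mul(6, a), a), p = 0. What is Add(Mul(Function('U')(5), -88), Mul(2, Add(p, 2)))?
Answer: -13196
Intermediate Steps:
Function('U')(a) = Mul(6, Pow(a, 2))
Add(Mul(Function('U')(5), -88), Mul(2, Add(p, 2))) = Add(Mul(Mul(6, Pow(5, 2)), -88), Mul(2, Add(0, 2))) = Add(Mul(Mul(6, 25), -88), Mul(2, 2)) = Add(Mul(150, -88), 4) = Add(-13200, 4) = -13196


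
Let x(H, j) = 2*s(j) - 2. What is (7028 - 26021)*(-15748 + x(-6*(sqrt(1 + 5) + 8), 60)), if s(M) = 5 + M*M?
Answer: 162200220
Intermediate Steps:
s(M) = 5 + M**2
x(H, j) = 8 + 2*j**2 (x(H, j) = 2*(5 + j**2) - 2 = (10 + 2*j**2) - 2 = 8 + 2*j**2)
(7028 - 26021)*(-15748 + x(-6*(sqrt(1 + 5) + 8), 60)) = (7028 - 26021)*(-15748 + (8 + 2*60**2)) = -18993*(-15748 + (8 + 2*3600)) = -18993*(-15748 + (8 + 7200)) = -18993*(-15748 + 7208) = -18993*(-8540) = 162200220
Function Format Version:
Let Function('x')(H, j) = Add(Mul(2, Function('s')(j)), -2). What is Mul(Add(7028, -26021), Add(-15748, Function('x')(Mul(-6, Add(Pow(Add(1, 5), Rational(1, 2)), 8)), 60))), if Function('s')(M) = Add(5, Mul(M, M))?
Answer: 162200220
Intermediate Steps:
Function('s')(M) = Add(5, Pow(M, 2))
Function('x')(H, j) = Add(8, Mul(2, Pow(j, 2))) (Function('x')(H, j) = Add(Mul(2, Add(5, Pow(j, 2))), -2) = Add(Add(10, Mul(2, Pow(j, 2))), -2) = Add(8, Mul(2, Pow(j, 2))))
Mul(Add(7028, -26021), Add(-15748, Function('x')(Mul(-6, Add(Pow(Add(1, 5), Rational(1, 2)), 8)), 60))) = Mul(Add(7028, -26021), Add(-15748, Add(8, Mul(2, Pow(60, 2))))) = Mul(-18993, Add(-15748, Add(8, Mul(2, 3600)))) = Mul(-18993, Add(-15748, Add(8, 7200))) = Mul(-18993, Add(-15748, 7208)) = Mul(-18993, -8540) = 162200220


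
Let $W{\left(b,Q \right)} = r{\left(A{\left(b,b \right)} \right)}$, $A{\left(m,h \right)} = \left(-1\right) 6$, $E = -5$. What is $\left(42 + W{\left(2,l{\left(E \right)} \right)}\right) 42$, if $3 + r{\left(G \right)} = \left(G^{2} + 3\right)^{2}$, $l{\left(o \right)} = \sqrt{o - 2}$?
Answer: $65520$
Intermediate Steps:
$l{\left(o \right)} = \sqrt{-2 + o}$
$A{\left(m,h \right)} = -6$
$r{\left(G \right)} = -3 + \left(3 + G^{2}\right)^{2}$ ($r{\left(G \right)} = -3 + \left(G^{2} + 3\right)^{2} = -3 + \left(3 + G^{2}\right)^{2}$)
$W{\left(b,Q \right)} = 1518$ ($W{\left(b,Q \right)} = -3 + \left(3 + \left(-6\right)^{2}\right)^{2} = -3 + \left(3 + 36\right)^{2} = -3 + 39^{2} = -3 + 1521 = 1518$)
$\left(42 + W{\left(2,l{\left(E \right)} \right)}\right) 42 = \left(42 + 1518\right) 42 = 1560 \cdot 42 = 65520$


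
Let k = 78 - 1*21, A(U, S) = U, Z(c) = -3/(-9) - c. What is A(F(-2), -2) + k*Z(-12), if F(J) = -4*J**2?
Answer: 687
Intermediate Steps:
Z(c) = 1/3 - c (Z(c) = -3*(-1/9) - c = 1/3 - c)
k = 57 (k = 78 - 21 = 57)
A(F(-2), -2) + k*Z(-12) = -4*(-2)**2 + 57*(1/3 - 1*(-12)) = -4*4 + 57*(1/3 + 12) = -16 + 57*(37/3) = -16 + 703 = 687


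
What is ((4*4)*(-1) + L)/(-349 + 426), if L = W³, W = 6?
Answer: 200/77 ≈ 2.5974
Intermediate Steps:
L = 216 (L = 6³ = 216)
((4*4)*(-1) + L)/(-349 + 426) = ((4*4)*(-1) + 216)/(-349 + 426) = (16*(-1) + 216)/77 = (-16 + 216)*(1/77) = 200*(1/77) = 200/77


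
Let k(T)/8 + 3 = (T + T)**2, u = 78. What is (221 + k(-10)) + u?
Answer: 3475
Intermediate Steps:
k(T) = -24 + 32*T**2 (k(T) = -24 + 8*(T + T)**2 = -24 + 8*(2*T)**2 = -24 + 8*(4*T**2) = -24 + 32*T**2)
(221 + k(-10)) + u = (221 + (-24 + 32*(-10)**2)) + 78 = (221 + (-24 + 32*100)) + 78 = (221 + (-24 + 3200)) + 78 = (221 + 3176) + 78 = 3397 + 78 = 3475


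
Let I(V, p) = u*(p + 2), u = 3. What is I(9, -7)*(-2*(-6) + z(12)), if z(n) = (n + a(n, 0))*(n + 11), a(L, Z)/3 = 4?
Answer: -8460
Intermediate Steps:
I(V, p) = 6 + 3*p (I(V, p) = 3*(p + 2) = 3*(2 + p) = 6 + 3*p)
a(L, Z) = 12 (a(L, Z) = 3*4 = 12)
z(n) = (11 + n)*(12 + n) (z(n) = (n + 12)*(n + 11) = (12 + n)*(11 + n) = (11 + n)*(12 + n))
I(9, -7)*(-2*(-6) + z(12)) = (6 + 3*(-7))*(-2*(-6) + (132 + 12² + 23*12)) = (6 - 21)*(12 + (132 + 144 + 276)) = -15*(12 + 552) = -15*564 = -8460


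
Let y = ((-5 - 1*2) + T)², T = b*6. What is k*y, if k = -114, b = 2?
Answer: -2850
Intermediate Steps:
T = 12 (T = 2*6 = 12)
y = 25 (y = ((-5 - 1*2) + 12)² = ((-5 - 2) + 12)² = (-7 + 12)² = 5² = 25)
k*y = -114*25 = -2850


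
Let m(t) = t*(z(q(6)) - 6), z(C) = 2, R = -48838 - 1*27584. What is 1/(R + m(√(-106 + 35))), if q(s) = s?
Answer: I/(2*(-38211*I + 2*√71)) ≈ -1.3085e-5 + 5.771e-9*I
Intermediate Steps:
R = -76422 (R = -48838 - 27584 = -76422)
m(t) = -4*t (m(t) = t*(2 - 6) = t*(-4) = -4*t)
1/(R + m(√(-106 + 35))) = 1/(-76422 - 4*√(-106 + 35)) = 1/(-76422 - 4*I*√71)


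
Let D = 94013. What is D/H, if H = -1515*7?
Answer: -94013/10605 ≈ -8.8650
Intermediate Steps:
H = -10605
D/H = 94013/(-10605) = 94013*(-1/10605) = -94013/10605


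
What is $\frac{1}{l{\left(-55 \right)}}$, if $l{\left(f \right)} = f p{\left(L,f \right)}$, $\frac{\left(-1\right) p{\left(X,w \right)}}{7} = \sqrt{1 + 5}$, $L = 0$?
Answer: $\frac{\sqrt{6}}{2310} \approx 0.0010604$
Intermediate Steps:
$p{\left(X,w \right)} = - 7 \sqrt{6}$ ($p{\left(X,w \right)} = - 7 \sqrt{1 + 5} = - 7 \sqrt{6}$)
$l{\left(f \right)} = - 7 f \sqrt{6}$ ($l{\left(f \right)} = f \left(- 7 \sqrt{6}\right) = - 7 f \sqrt{6}$)
$\frac{1}{l{\left(-55 \right)}} = \frac{1}{\left(-7\right) \left(-55\right) \sqrt{6}} = \frac{1}{385 \sqrt{6}} = \frac{\sqrt{6}}{2310}$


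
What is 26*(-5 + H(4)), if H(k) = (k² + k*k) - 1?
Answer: 676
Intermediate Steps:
H(k) = -1 + 2*k² (H(k) = (k² + k²) - 1 = 2*k² - 1 = -1 + 2*k²)
26*(-5 + H(4)) = 26*(-5 + (-1 + 2*4²)) = 26*(-5 + (-1 + 2*16)) = 26*(-5 + (-1 + 32)) = 26*(-5 + 31) = 26*26 = 676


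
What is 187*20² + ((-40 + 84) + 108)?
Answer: 74952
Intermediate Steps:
187*20² + ((-40 + 84) + 108) = 187*400 + (44 + 108) = 74800 + 152 = 74952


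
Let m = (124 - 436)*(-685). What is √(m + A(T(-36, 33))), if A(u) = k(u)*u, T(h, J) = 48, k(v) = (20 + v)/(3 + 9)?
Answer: 2*√53498 ≈ 462.59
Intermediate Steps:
m = 213720 (m = -312*(-685) = 213720)
k(v) = 5/3 + v/12 (k(v) = (20 + v)/12 = (20 + v)*(1/12) = 5/3 + v/12)
A(u) = u*(5/3 + u/12) (A(u) = (5/3 + u/12)*u = u*(5/3 + u/12))
√(m + A(T(-36, 33))) = √(213720 + (1/12)*48*(20 + 48)) = √(213720 + (1/12)*48*68) = √(213720 + 272) = √213992 = 2*√53498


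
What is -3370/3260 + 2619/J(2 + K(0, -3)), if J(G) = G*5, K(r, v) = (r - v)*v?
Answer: -865589/11410 ≈ -75.862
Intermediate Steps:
K(r, v) = v*(r - v)
J(G) = 5*G
-3370/3260 + 2619/J(2 + K(0, -3)) = -3370/3260 + 2619/((5*(2 - 3*(0 - 1*(-3))))) = -3370*1/3260 + 2619/((5*(2 - 3*(0 + 3)))) = -337/326 + 2619/((5*(2 - 3*3))) = -337/326 + 2619/((5*(2 - 9))) = -337/326 + 2619/((5*(-7))) = -337/326 + 2619/(-35) = -337/326 + 2619*(-1/35) = -337/326 - 2619/35 = -865589/11410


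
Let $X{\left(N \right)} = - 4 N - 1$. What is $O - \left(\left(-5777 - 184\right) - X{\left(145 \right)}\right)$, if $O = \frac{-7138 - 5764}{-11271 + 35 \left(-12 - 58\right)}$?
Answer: $\frac{73831882}{13721} \approx 5380.9$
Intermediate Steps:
$X{\left(N \right)} = -1 - 4 N$
$O = \frac{12902}{13721}$ ($O = - \frac{12902}{-11271 + 35 \left(-70\right)} = - \frac{12902}{-11271 - 2450} = - \frac{12902}{-13721} = \left(-12902\right) \left(- \frac{1}{13721}\right) = \frac{12902}{13721} \approx 0.94031$)
$O - \left(\left(-5777 - 184\right) - X{\left(145 \right)}\right) = \frac{12902}{13721} - \left(\left(-5777 - 184\right) - \left(-1 - 580\right)\right) = \frac{12902}{13721} - \left(-5961 - \left(-1 - 580\right)\right) = \frac{12902}{13721} - \left(-5961 - -581\right) = \frac{12902}{13721} - \left(-5961 + 581\right) = \frac{12902}{13721} - -5380 = \frac{12902}{13721} + 5380 = \frac{73831882}{13721}$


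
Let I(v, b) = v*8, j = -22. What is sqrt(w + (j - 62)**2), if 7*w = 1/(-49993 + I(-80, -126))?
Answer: sqrt(886384130663185)/354431 ≈ 84.000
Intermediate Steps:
I(v, b) = 8*v
w = -1/354431 (w = 1/(7*(-49993 + 8*(-80))) = 1/(7*(-49993 - 640)) = (1/7)/(-50633) = (1/7)*(-1/50633) = -1/354431 ≈ -2.8214e-6)
sqrt(w + (j - 62)**2) = sqrt(-1/354431 + (-22 - 62)**2) = sqrt(-1/354431 + (-84)**2) = sqrt(-1/354431 + 7056) = sqrt(2500865135/354431) = sqrt(886384130663185)/354431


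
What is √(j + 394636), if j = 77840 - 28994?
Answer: √443482 ≈ 665.94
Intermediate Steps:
j = 48846
√(j + 394636) = √(48846 + 394636) = √443482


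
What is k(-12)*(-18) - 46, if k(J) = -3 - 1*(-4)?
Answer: -64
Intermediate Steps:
k(J) = 1 (k(J) = -3 + 4 = 1)
k(-12)*(-18) - 46 = 1*(-18) - 46 = -18 - 46 = -64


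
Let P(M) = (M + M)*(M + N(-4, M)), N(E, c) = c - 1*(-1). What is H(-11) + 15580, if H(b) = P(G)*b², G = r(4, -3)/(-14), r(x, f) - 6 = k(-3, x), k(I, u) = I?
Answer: 761968/49 ≈ 15550.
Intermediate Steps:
r(x, f) = 3 (r(x, f) = 6 - 3 = 3)
G = -3/14 (G = 3/(-14) = 3*(-1/14) = -3/14 ≈ -0.21429)
N(E, c) = 1 + c (N(E, c) = c + 1 = 1 + c)
P(M) = 2*M*(1 + 2*M) (P(M) = (M + M)*(M + (1 + M)) = (2*M)*(1 + 2*M) = 2*M*(1 + 2*M))
H(b) = -12*b²/49 (H(b) = (2*(-3/14)*(1 + 2*(-3/14)))*b² = (2*(-3/14)*(1 - 3/7))*b² = (2*(-3/14)*(4/7))*b² = -12*b²/49)
H(-11) + 15580 = -12/49*(-11)² + 15580 = -12/49*121 + 15580 = -1452/49 + 15580 = 761968/49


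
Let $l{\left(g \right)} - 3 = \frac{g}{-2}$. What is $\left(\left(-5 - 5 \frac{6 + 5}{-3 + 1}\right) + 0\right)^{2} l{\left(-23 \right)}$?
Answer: $\frac{58725}{8} \approx 7340.6$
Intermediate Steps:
$l{\left(g \right)} = 3 - \frac{g}{2}$ ($l{\left(g \right)} = 3 + \frac{g}{-2} = 3 + g \left(- \frac{1}{2}\right) = 3 - \frac{g}{2}$)
$\left(\left(-5 - 5 \frac{6 + 5}{-3 + 1}\right) + 0\right)^{2} l{\left(-23 \right)} = \left(\left(-5 - 5 \frac{6 + 5}{-3 + 1}\right) + 0\right)^{2} \left(3 - - \frac{23}{2}\right) = \left(\left(-5 - 5 \frac{11}{-2}\right) + 0\right)^{2} \left(3 + \frac{23}{2}\right) = \left(\left(-5 - 5 \cdot 11 \left(- \frac{1}{2}\right)\right) + 0\right)^{2} \cdot \frac{29}{2} = \left(\left(-5 - - \frac{55}{2}\right) + 0\right)^{2} \cdot \frac{29}{2} = \left(\left(-5 + \frac{55}{2}\right) + 0\right)^{2} \cdot \frac{29}{2} = \left(\frac{45}{2} + 0\right)^{2} \cdot \frac{29}{2} = \left(\frac{45}{2}\right)^{2} \cdot \frac{29}{2} = \frac{2025}{4} \cdot \frac{29}{2} = \frac{58725}{8}$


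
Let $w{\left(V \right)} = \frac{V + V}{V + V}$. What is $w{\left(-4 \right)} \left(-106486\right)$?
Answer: $-106486$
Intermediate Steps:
$w{\left(V \right)} = 1$ ($w{\left(V \right)} = \frac{2 V}{2 V} = 2 V \frac{1}{2 V} = 1$)
$w{\left(-4 \right)} \left(-106486\right) = 1 \left(-106486\right) = -106486$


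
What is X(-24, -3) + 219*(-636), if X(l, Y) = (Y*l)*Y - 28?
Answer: -139528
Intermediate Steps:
X(l, Y) = -28 + l*Y² (X(l, Y) = l*Y² - 28 = -28 + l*Y²)
X(-24, -3) + 219*(-636) = (-28 - 24*(-3)²) + 219*(-636) = (-28 - 24*9) - 139284 = (-28 - 216) - 139284 = -244 - 139284 = -139528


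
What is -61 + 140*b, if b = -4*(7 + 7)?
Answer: -7901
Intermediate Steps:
b = -56 (b = -4*14 = -56)
-61 + 140*b = -61 + 140*(-56) = -61 - 7840 = -7901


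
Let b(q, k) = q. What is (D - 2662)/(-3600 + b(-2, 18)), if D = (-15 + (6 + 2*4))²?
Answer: 2661/3602 ≈ 0.73876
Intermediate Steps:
D = 1 (D = (-15 + (6 + 8))² = (-15 + 14)² = (-1)² = 1)
(D - 2662)/(-3600 + b(-2, 18)) = (1 - 2662)/(-3600 - 2) = -2661/(-3602) = -2661*(-1/3602) = 2661/3602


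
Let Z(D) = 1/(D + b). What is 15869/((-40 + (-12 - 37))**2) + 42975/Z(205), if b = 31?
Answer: 80335589969/7921 ≈ 1.0142e+7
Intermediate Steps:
Z(D) = 1/(31 + D) (Z(D) = 1/(D + 31) = 1/(31 + D))
15869/((-40 + (-12 - 37))**2) + 42975/Z(205) = 15869/((-40 + (-12 - 37))**2) + 42975/(1/(31 + 205)) = 15869/((-40 - 49)**2) + 42975/(1/236) = 15869/((-89)**2) + 42975/(1/236) = 15869/7921 + 42975*236 = 15869*(1/7921) + 10142100 = 15869/7921 + 10142100 = 80335589969/7921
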